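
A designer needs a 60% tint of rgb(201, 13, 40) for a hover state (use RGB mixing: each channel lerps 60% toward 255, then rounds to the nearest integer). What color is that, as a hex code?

#e99ea9

A 60% tint moves each channel 60% toward 255:
  R: 201 + 32.4 = 233.4 → 233
  G: 13 + 145.2 = 158.2 → 158
  B: 40 + 0.6×(255−40) = 40 + 129 = 169 → 169
rgb(233, 158, 169) = #e99ea9.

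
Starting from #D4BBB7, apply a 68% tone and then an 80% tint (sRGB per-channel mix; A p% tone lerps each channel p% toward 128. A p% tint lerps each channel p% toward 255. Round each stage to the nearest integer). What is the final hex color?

#EBE9E9

#D4BBB7 is rgb(212, 187, 183).
A 68% tone moves each channel 68% toward 128:
  R: 212 + 0.68×(128−212) = 212 − 57.12 = 154.88 → 155
  G: 187 + 0.68×(128−187) = 187 − 40.12 = 146.88 → 147
  B: 183 + 0.68×(128−183) = 183 − 37.4 = 145.6 → 146
After the tone: rgb(155, 147, 146) = #9B9392.
Per channel, c → c + 0.8(255 − c):
  R: 155 + 0.8×(255−155) = 155 + 80 = 235 → 235
  G: 147 + 86.4 = 233.4 → 233
  B: 146 + 87.2 = 233.2 → 233
rgb(235, 233, 233) = #EBE9E9.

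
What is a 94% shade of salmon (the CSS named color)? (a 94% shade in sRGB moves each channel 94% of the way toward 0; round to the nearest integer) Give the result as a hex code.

#0F0807

CSS salmon is rgb(250, 128, 114).
A 94% shade moves each channel 94% toward 0:
  R: 250 + 0.94×(0−250) = 250 − 235 = 15 → 15
  G: 128 + 0.94×(0−128) = 128 − 120.32 = 7.68 → 8
  B: 114 + 0.94×(0−114) = 114 − 107.16 = 6.84 → 7
rgb(15, 8, 7) = #0F0807.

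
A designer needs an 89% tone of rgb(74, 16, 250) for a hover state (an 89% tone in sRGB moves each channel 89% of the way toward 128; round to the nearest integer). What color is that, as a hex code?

Lerp each channel 89% toward 128:
  R: 74 + 0.89×(128−74) = 74 + 48.06 = 122.06 → 122
  G: 16 + 0.89×(128−16) = 16 + 99.68 = 115.68 → 116
  B: 250 − 108.58 = 141.42 → 141
rgb(122, 116, 141) = #7a748d.

#7a748d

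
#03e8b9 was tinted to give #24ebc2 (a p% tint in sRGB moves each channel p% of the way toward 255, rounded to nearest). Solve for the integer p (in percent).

#03e8b9 is rgb(3, 232, 185); #24ebc2 is rgb(36, 235, 194).
On the R channel (widest range): 36 ≈ 3 + (p/100)(255 − 3), so p ≈ 100×(36 − 3)/(255 − 3) = 3300/252 = 13.10.
p = 13 reproduces all three channels after rounding.

13%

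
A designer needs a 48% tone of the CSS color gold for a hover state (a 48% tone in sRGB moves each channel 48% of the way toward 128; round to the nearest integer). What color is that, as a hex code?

#C2AD3D

CSS gold is rgb(255, 215, 0).
Lerp each channel 48% toward 128:
  R: 255 − 60.96 = 194.04 → 194
  G: 215 + 0.48×(128−215) = 215 − 41.76 = 173.24 → 173
  B: 0 + 61.44 = 61.44 → 61
rgb(194, 173, 61) = #C2AD3D.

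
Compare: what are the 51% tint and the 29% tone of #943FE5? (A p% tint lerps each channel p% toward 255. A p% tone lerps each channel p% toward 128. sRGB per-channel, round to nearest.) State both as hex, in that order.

#943FE5 is rgb(148, 63, 229).
51% tint:
  R: 148 + 0.51×(255−148) = 148 + 54.57 = 202.57 → 203
  G: 63 + 0.51×(255−63) = 63 + 97.92 = 160.92 → 161
  B: 229 + 13.26 = 242.26 → 242
  → #CBA1F2
29% tone:
  R: 148 + 0.29×(128−148) = 148 − 5.8 = 142.2 → 142
  G: 63 + 0.29×(128−63) = 63 + 18.85 = 81.85 → 82
  B: 229 + 0.29×(128−229) = 229 − 29.29 = 199.71 → 200
  → #8E52C8

#CBA1F2, #8E52C8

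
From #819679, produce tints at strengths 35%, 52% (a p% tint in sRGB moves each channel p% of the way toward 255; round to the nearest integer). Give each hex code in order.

#adbba8, #c3cdbf

#819679 is rgb(129, 150, 121).
35%: (129 + 44.1 = 173.1→173, 150 + 36.75 = 186.75→187, 121 + 46.9 = 167.9→168) → #adbba8
52%: (129 + 65.52 = 194.52→195, 150 + 54.6 = 204.6→205, 121 + 69.68 = 190.68→191) → #c3cdbf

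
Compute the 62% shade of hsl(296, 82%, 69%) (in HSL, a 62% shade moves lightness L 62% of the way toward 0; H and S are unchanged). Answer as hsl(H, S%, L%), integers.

hsl(296, 82%, 26%)

L moves 62% from 69 toward 0: 69 − 42.78 = 26.22 → 26.
H and S are unchanged.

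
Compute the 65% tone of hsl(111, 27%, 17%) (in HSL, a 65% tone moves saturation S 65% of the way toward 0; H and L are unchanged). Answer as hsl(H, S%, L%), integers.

hsl(111, 9%, 17%)

S moves 65% from 27 toward 0: 27 − 17.55 = 9.45 → 9.
H and L are unchanged.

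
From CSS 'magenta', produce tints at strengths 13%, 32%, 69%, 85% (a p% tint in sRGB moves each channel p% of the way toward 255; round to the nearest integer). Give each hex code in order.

CSS magenta is rgb(255, 0, 255).
13%: (255→255, 0 + 33.15 = 33.15→33, 255→255) → #FF21FF
32%: (255→255, 0 + 81.6 = 81.6→82, 255→255) → #FF52FF
69%: (255→255, 0 + 175.95 = 175.95→176, 255→255) → #FFB0FF
85%: (255→255, 0 + 216.75 = 216.75→217, 255→255) → #FFD9FF

#FF21FF, #FF52FF, #FFB0FF, #FFD9FF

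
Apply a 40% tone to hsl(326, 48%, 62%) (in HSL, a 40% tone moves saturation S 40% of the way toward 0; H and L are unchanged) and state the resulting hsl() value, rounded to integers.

S moves 40% from 48 toward 0: 48 − 19.2 = 28.8 → 29.
H and L are unchanged.

hsl(326, 29%, 62%)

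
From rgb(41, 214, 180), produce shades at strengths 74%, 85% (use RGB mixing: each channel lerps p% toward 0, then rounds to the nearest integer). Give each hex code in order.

#0b382f, #06201b

74%: (41 − 30.34 = 10.66→11, 214 − 158.36 = 55.64→56, 180 − 133.2 = 46.8→47) → #0b382f
85%: (41 − 34.85 = 6.15→6, 214 − 181.9 = 32.1→32, 180 − 153 = 27→27) → #06201b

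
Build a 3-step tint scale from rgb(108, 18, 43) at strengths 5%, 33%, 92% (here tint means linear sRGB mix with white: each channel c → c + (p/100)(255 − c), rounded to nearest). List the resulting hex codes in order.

#731e36, #9d6071, #f3ecee

5%: (108 + 7.35 = 115.35→115, 18 + 11.85 = 29.85→30, 43 + 10.6 = 53.6→54) → #731e36
33%: (108 + 48.51 = 156.51→157, 18 + 78.21 = 96.21→96, 43 + 69.96 = 112.96→113) → #9d6071
92%: (108 + 135.24 = 243.24→243, 18 + 218.04 = 236.04→236, 43 + 195.04 = 238.04→238) → #f3ecee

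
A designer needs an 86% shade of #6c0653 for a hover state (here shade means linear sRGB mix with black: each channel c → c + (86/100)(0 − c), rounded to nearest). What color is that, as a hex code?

#6c0653 is rgb(108, 6, 83).
An 86% shade moves each channel 86% toward 0:
  R: 108 + 0.86×(0−108) = 108 − 92.88 = 15.12 → 15
  G: 6 + 0.86×(0−6) = 6 − 5.16 = 0.84 → 1
  B: 83 − 71.38 = 11.62 → 12
rgb(15, 1, 12) = #0f010c.

#0f010c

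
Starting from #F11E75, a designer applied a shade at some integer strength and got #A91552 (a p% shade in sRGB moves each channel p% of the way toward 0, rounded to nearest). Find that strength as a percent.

30%

#F11E75 is rgb(241, 30, 117); #A91552 is rgb(169, 21, 82).
On the R channel (widest range): 169 ≈ 241 + (p/100)(0 − 241), so p ≈ 100×(169 − 241)/(0 − 241) = -7200/-241 = 29.88.
p = 30 reproduces all three channels after rounding.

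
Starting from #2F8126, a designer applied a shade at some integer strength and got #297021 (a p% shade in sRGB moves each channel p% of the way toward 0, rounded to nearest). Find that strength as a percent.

13%

#2F8126 is rgb(47, 129, 38); #297021 is rgb(41, 112, 33).
On the G channel (widest range): 112 ≈ 129 + (p/100)(0 − 129), so p ≈ 100×(112 − 129)/(0 − 129) = -1700/-129 = 13.18.
p = 13 reproduces all three channels after rounding.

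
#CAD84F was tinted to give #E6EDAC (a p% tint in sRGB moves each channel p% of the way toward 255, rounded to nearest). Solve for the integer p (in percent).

#CAD84F is rgb(202, 216, 79); #E6EDAC is rgb(230, 237, 172).
On the B channel (widest range): 172 ≈ 79 + (p/100)(255 − 79), so p ≈ 100×(172 − 79)/(255 − 79) = 9300/176 = 52.84.
p = 53 reproduces all three channels after rounding.

53%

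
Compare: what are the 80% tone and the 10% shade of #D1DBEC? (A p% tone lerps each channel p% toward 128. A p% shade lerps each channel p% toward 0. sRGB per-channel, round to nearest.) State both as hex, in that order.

#909296, #BCC5D4

#D1DBEC is rgb(209, 219, 236).
80% tone:
  R: 209 + 0.8×(128−209) = 209 − 64.8 = 144.2 → 144
  G: 219 − 72.8 = 146.2 → 146
  B: 236 + 0.8×(128−236) = 236 − 86.4 = 149.6 → 150
  → #909296
10% shade:
  R: 209 − 20.9 = 188.1 → 188
  G: 219 − 21.9 = 197.1 → 197
  B: 236 + 0.1×(0−236) = 236 − 23.6 = 212.4 → 212
  → #BCC5D4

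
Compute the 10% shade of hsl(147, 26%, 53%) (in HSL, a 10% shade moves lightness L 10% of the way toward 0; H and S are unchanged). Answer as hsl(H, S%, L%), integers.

hsl(147, 26%, 48%)

L moves 10% from 53 toward 0: 53 − 5.3 = 47.7 → 48.
H and S are unchanged.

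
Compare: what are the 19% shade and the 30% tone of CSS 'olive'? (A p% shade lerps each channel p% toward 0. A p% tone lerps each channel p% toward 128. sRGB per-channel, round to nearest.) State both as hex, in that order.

#686800, #808026

CSS olive is rgb(128, 128, 0).
19% shade:
  R: 128 − 24.32 = 103.68 → 104
  G: 128 + 0.19×(0−128) = 128 − 24.32 = 103.68 → 104
  B: 0 + 0.19×(0−0) = 0 + 0 = 0 → 0
  → #686800
30% tone:
  R: 128 + 0.3×(128−128) = 128 + 0 = 128 → 128
  G: 128 + 0 = 128 → 128
  B: 0 + 38.4 = 38.4 → 38
  → #808026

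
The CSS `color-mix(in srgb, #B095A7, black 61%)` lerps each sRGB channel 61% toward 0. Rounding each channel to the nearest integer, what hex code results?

#B095A7 is rgb(176, 149, 167).
Lerp each channel 61% toward 0:
  R: 176 − 107.36 = 68.64 → 69
  G: 149 + 0.61×(0−149) = 149 − 90.89 = 58.11 → 58
  B: 167 + 0.61×(0−167) = 167 − 101.87 = 65.13 → 65
rgb(69, 58, 65) = #453A41.

#453A41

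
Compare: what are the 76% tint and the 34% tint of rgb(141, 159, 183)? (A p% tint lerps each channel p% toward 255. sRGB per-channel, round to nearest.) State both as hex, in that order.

#E4E8EE, #B4C0CF

76% tint:
  R: 141 + 0.76×(255−141) = 141 + 86.64 = 227.64 → 228
  G: 159 + 0.76×(255−159) = 159 + 72.96 = 231.96 → 232
  B: 183 + 0.76×(255−183) = 183 + 54.72 = 237.72 → 238
  → #E4E8EE
34% tint:
  R: 141 + 38.76 = 179.76 → 180
  G: 159 + 32.64 = 191.64 → 192
  B: 183 + 24.48 = 207.48 → 207
  → #B4C0CF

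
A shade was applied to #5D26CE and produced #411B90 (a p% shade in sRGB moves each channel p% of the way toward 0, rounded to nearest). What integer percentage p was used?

#5D26CE is rgb(93, 38, 206); #411B90 is rgb(65, 27, 144).
On the B channel (widest range): 144 ≈ 206 + (p/100)(0 − 206), so p ≈ 100×(144 − 206)/(0 − 206) = -6200/-206 = 30.10.
p = 30 reproduces all three channels after rounding.

30%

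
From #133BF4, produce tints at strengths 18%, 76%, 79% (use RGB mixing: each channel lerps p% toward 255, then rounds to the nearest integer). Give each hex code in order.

#3D5EF6, #C6D0FC, #CDD6FD

#133BF4 is rgb(19, 59, 244).
18%: (19 + 42.48 = 61.48→61, 59 + 35.28 = 94.28→94, 244 + 1.98 = 245.98→246) → #3D5EF6
76%: (19 + 179.36 = 198.36→198, 59 + 148.96 = 207.96→208, 244 + 8.36 = 252.36→252) → #C6D0FC
79%: (19 + 186.44 = 205.44→205, 59 + 154.84 = 213.84→214, 244 + 8.69 = 252.69→253) → #CDD6FD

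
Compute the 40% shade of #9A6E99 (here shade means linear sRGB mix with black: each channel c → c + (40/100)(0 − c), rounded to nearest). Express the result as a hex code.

#9A6E99 is rgb(154, 110, 153).
Per channel, c → c + 0.4(0 − c):
  R: 154 − 61.6 = 92.4 → 92
  G: 110 + 0.4×(0−110) = 110 − 44 = 66 → 66
  B: 153 − 61.2 = 91.8 → 92
rgb(92, 66, 92) = #5C425C.

#5C425C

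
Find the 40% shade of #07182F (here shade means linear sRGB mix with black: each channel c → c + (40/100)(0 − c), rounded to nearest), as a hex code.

#040E1C

#07182F is rgb(7, 24, 47).
A 40% shade moves each channel 40% toward 0:
  R: 7 + 0.4×(0−7) = 7 − 2.8 = 4.2 → 4
  G: 24 + 0.4×(0−24) = 24 − 9.6 = 14.4 → 14
  B: 47 − 18.8 = 28.2 → 28
rgb(4, 14, 28) = #040E1C.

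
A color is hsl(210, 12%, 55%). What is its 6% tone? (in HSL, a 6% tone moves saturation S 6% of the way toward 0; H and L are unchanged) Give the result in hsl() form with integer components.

S moves 6% from 12 toward 0: 12 − 0.72 = 11.28 → 11.
H and L are unchanged.

hsl(210, 11%, 55%)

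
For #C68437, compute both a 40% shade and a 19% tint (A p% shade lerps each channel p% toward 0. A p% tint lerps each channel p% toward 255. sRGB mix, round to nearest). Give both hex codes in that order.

#774F21, #D19B5D

#C68437 is rgb(198, 132, 55).
40% shade:
  R: 198 + 0.4×(0−198) = 198 − 79.2 = 118.8 → 119
  G: 132 − 52.8 = 79.2 → 79
  B: 55 − 22 = 33 → 33
  → #774F21
19% tint:
  R: 198 + 0.19×(255−198) = 198 + 10.83 = 208.83 → 209
  G: 132 + 0.19×(255−132) = 132 + 23.37 = 155.37 → 155
  B: 55 + 38 = 93 → 93
  → #D19B5D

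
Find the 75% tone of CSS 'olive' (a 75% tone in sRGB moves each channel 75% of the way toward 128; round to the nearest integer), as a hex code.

#808060

CSS olive is rgb(128, 128, 0).
A 75% tone moves each channel 75% toward 128:
  R: 128 + 0 = 128 → 128
  G: 128 + 0.75×(128−128) = 128 + 0 = 128 → 128
  B: 0 + 0.75×(128−0) = 0 + 96 = 96 → 96
rgb(128, 128, 96) = #808060.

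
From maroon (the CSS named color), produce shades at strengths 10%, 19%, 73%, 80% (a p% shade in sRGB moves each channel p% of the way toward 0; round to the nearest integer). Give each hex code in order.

#730000, #680000, #230000, #1A0000

CSS maroon is rgb(128, 0, 0).
10%: (128 − 12.8 = 115.2→115, 0→0, 0→0) → #730000
19%: (128 − 24.32 = 103.68→104, 0→0, 0→0) → #680000
73%: (128 − 93.44 = 34.56→35, 0→0, 0→0) → #230000
80%: (128 − 102.4 = 25.6→26, 0→0, 0→0) → #1A0000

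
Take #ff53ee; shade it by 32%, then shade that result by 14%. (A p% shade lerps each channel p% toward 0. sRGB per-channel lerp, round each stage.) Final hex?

#ff53ee is rgb(255, 83, 238).
A 32% shade moves each channel 32% toward 0:
  R: 255 + 0.32×(0−255) = 255 − 81.6 = 173.4 → 173
  G: 83 + 0.32×(0−83) = 83 − 26.56 = 56.44 → 56
  B: 238 + 0.32×(0−238) = 238 − 76.16 = 161.84 → 162
After the shade: rgb(173, 56, 162) = #ad38a2.
Lerp each channel 14% toward 0:
  R: 173 − 24.22 = 148.78 → 149
  G: 56 + 0.14×(0−56) = 56 − 7.84 = 48.16 → 48
  B: 162 − 22.68 = 139.32 → 139
rgb(149, 48, 139) = #95308b.

#95308b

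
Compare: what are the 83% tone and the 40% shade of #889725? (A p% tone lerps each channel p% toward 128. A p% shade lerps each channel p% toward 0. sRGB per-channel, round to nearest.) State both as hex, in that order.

#818471, #525b16

#889725 is rgb(136, 151, 37).
83% tone:
  R: 136 + 0.83×(128−136) = 136 − 6.64 = 129.36 → 129
  G: 151 + 0.83×(128−151) = 151 − 19.09 = 131.91 → 132
  B: 37 + 0.83×(128−37) = 37 + 75.53 = 112.53 → 113
  → #818471
40% shade:
  R: 136 − 54.4 = 81.6 → 82
  G: 151 + 0.4×(0−151) = 151 − 60.4 = 90.6 → 91
  B: 37 − 14.8 = 22.2 → 22
  → #525b16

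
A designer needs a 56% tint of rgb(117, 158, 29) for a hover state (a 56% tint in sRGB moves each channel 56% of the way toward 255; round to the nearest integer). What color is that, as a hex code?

Lerp each channel 56% toward 255:
  R: 117 + 0.56×(255−117) = 117 + 77.28 = 194.28 → 194
  G: 158 + 54.32 = 212.32 → 212
  B: 29 + 0.56×(255−29) = 29 + 126.56 = 155.56 → 156
rgb(194, 212, 156) = #c2d49c.

#c2d49c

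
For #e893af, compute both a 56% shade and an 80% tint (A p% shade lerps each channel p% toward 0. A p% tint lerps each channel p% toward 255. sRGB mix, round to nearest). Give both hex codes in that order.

#66414d, #fae9ef

#e893af is rgb(232, 147, 175).
56% shade:
  R: 232 + 0.56×(0−232) = 232 − 129.92 = 102.08 → 102
  G: 147 + 0.56×(0−147) = 147 − 82.32 = 64.68 → 65
  B: 175 + 0.56×(0−175) = 175 − 98 = 77 → 77
  → #66414d
80% tint:
  R: 232 + 0.8×(255−232) = 232 + 18.4 = 250.4 → 250
  G: 147 + 86.4 = 233.4 → 233
  B: 175 + 64 = 239 → 239
  → #fae9ef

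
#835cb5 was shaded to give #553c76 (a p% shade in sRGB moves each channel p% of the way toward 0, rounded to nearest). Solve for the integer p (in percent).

35%

#835cb5 is rgb(131, 92, 181); #553c76 is rgb(85, 60, 118).
On the B channel (widest range): 118 ≈ 181 + (p/100)(0 − 181), so p ≈ 100×(118 − 181)/(0 − 181) = -6300/-181 = 34.81.
p = 35 reproduces all three channels after rounding.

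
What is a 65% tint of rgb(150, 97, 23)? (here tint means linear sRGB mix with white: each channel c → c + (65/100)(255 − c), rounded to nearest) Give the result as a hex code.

Per channel, c → c + 0.65(255 − c):
  R: 150 + 0.65×(255−150) = 150 + 68.25 = 218.25 → 218
  G: 97 + 0.65×(255−97) = 97 + 102.7 = 199.7 → 200
  B: 23 + 150.8 = 173.8 → 174
rgb(218, 200, 174) = #dac8ae.

#dac8ae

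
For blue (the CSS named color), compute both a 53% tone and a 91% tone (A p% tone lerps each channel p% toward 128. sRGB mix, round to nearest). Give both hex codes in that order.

CSS blue is rgb(0, 0, 255).
53% tone:
  R: 0 + 0.53×(128−0) = 0 + 67.84 = 67.84 → 68
  G: 0 + 67.84 = 67.84 → 68
  B: 255 + 0.53×(128−255) = 255 − 67.31 = 187.69 → 188
  → #4444BC
91% tone:
  R: 0 + 0.91×(128−0) = 0 + 116.48 = 116.48 → 116
  G: 0 + 0.91×(128−0) = 0 + 116.48 = 116.48 → 116
  B: 255 − 115.57 = 139.43 → 139
  → #74748B

#4444BC, #74748B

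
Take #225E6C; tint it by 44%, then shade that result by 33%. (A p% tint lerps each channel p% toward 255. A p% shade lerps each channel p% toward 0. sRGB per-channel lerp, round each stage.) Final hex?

#586F74

#225E6C is rgb(34, 94, 108).
A 44% tint moves each channel 44% toward 255:
  R: 34 + 97.24 = 131.24 → 131
  G: 94 + 0.44×(255−94) = 94 + 70.84 = 164.84 → 165
  B: 108 + 64.68 = 172.68 → 173
After the tint: rgb(131, 165, 173) = #83A5AD.
Per channel, c → c + 0.33(0 − c):
  R: 131 + 0.33×(0−131) = 131 − 43.23 = 87.77 → 88
  G: 165 + 0.33×(0−165) = 165 − 54.45 = 110.55 → 111
  B: 173 + 0.33×(0−173) = 173 − 57.09 = 115.91 → 116
rgb(88, 111, 116) = #586F74.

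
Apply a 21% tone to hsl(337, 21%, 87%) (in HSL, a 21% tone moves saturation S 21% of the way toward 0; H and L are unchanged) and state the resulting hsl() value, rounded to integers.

S moves 21% from 21 toward 0: 21 − 4.41 = 16.59 → 17.
H and L are unchanged.

hsl(337, 17%, 87%)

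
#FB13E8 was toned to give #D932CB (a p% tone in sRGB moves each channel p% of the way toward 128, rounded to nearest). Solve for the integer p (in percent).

28%

#FB13E8 is rgb(251, 19, 232); #D932CB is rgb(217, 50, 203).
On the R channel (widest range): 217 ≈ 251 + (p/100)(128 − 251), so p ≈ 100×(217 − 251)/(128 − 251) = -3400/-123 = 27.64.
p = 28 reproduces all three channels after rounding.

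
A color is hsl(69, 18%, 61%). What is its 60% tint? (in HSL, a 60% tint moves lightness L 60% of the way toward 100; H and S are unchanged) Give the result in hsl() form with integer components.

hsl(69, 18%, 84%)

L moves 60% from 61 toward 100: 61 + 23.4 = 84.4 → 84.
H and S are unchanged.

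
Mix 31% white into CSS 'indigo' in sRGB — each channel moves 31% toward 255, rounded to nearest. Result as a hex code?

#834fa9

CSS indigo is rgb(75, 0, 130).
Per channel, c → c + 0.31(255 − c):
  R: 75 + 55.8 = 130.8 → 131
  G: 0 + 79.05 = 79.05 → 79
  B: 130 + 0.31×(255−130) = 130 + 38.75 = 168.75 → 169
rgb(131, 79, 169) = #834fa9.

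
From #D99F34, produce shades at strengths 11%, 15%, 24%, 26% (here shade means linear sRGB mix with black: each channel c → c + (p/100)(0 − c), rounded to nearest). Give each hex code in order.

#D99F34 is rgb(217, 159, 52).
11%: (217 − 23.87 = 193.13→193, 159 − 17.49 = 141.51→142, 52 − 5.72 = 46.28→46) → #C18E2E
15%: (217 − 32.55 = 184.45→184, 159 − 23.85 = 135.15→135, 52 − 7.8 = 44.2→44) → #B8872C
24%: (217 − 52.08 = 164.92→165, 159 − 38.16 = 120.84→121, 52 − 12.48 = 39.52→40) → #A57928
26%: (217 − 56.42 = 160.58→161, 159 − 41.34 = 117.66→118, 52 − 13.52 = 38.48→38) → #A17626

#C18E2E, #B8872C, #A57928, #A17626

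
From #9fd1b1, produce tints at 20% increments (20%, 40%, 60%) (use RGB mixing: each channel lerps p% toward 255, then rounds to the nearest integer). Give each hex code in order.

#b2dac1, #c5e3d0, #d9ede0

#9fd1b1 is rgb(159, 209, 177).
20%: (159 + 19.2 = 178.2→178, 209 + 9.2 = 218.2→218, 177 + 15.6 = 192.6→193) → #b2dac1
40%: (159 + 38.4 = 197.4→197, 209 + 18.4 = 227.4→227, 177 + 31.2 = 208.2→208) → #c5e3d0
60%: (159 + 57.6 = 216.6→217, 209 + 27.6 = 236.6→237, 177 + 46.8 = 223.8→224) → #d9ede0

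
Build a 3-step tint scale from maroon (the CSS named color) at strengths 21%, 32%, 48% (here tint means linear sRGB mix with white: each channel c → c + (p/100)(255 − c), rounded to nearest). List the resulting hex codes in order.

#9B3636, #A95252, #BD7A7A

CSS maroon is rgb(128, 0, 0).
21%: (128 + 26.67 = 154.67→155, 0 + 53.55 = 53.55→54, 0 + 53.55 = 53.55→54) → #9B3636
32%: (128 + 40.64 = 168.64→169, 0 + 81.6 = 81.6→82, 0 + 81.6 = 81.6→82) → #A95252
48%: (128 + 60.96 = 188.96→189, 0 + 122.4 = 122.4→122, 0 + 122.4 = 122.4→122) → #BD7A7A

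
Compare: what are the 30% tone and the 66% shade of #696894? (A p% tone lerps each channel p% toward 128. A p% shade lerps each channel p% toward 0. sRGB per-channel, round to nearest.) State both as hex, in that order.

#696894 is rgb(105, 104, 148).
30% tone:
  R: 105 + 0.3×(128−105) = 105 + 6.9 = 111.9 → 112
  G: 104 + 0.3×(128−104) = 104 + 7.2 = 111.2 → 111
  B: 148 + 0.3×(128−148) = 148 − 6 = 142 → 142
  → #706F8E
66% shade:
  R: 105 + 0.66×(0−105) = 105 − 69.3 = 35.7 → 36
  G: 104 − 68.64 = 35.36 → 35
  B: 148 − 97.68 = 50.32 → 50
  → #242332

#706F8E, #242332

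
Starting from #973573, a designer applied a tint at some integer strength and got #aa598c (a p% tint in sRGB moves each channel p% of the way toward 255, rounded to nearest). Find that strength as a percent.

18%

#973573 is rgb(151, 53, 115); #aa598c is rgb(170, 89, 140).
On the G channel (widest range): 89 ≈ 53 + (p/100)(255 − 53), so p ≈ 100×(89 − 53)/(255 − 53) = 3600/202 = 17.82.
p = 18 reproduces all three channels after rounding.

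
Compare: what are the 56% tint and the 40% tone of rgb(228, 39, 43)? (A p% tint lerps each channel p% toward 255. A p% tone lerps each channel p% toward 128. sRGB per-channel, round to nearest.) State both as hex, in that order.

#F3A0A2, #BC4B4D

56% tint:
  R: 228 + 15.12 = 243.12 → 243
  G: 39 + 0.56×(255−39) = 39 + 120.96 = 159.96 → 160
  B: 43 + 118.72 = 161.72 → 162
  → #F3A0A2
40% tone:
  R: 228 + 0.4×(128−228) = 228 − 40 = 188 → 188
  G: 39 + 0.4×(128−39) = 39 + 35.6 = 74.6 → 75
  B: 43 + 0.4×(128−43) = 43 + 34 = 77 → 77
  → #BC4B4D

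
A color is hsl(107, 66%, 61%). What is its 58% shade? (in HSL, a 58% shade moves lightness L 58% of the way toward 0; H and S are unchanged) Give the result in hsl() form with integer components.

L moves 58% from 61 toward 0: 61 − 35.38 = 25.62 → 26.
H and S are unchanged.

hsl(107, 66%, 26%)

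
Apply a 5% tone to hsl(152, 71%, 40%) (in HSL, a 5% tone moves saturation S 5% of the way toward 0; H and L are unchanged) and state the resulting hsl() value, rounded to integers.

hsl(152, 67%, 40%)

S moves 5% from 71 toward 0: 71 − 3.55 = 67.45 → 67.
H and L are unchanged.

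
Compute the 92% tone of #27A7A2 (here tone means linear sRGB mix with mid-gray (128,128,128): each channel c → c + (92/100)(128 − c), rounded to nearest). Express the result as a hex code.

#798383

#27A7A2 is rgb(39, 167, 162).
Per channel, c → c + 0.92(128 − c):
  R: 39 + 81.88 = 120.88 → 121
  G: 167 − 35.88 = 131.12 → 131
  B: 162 − 31.28 = 130.72 → 131
rgb(121, 131, 131) = #798383.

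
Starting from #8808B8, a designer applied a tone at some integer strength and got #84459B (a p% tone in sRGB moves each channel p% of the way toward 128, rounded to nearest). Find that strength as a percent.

#8808B8 is rgb(136, 8, 184); #84459B is rgb(132, 69, 155).
On the G channel (widest range): 69 ≈ 8 + (p/100)(128 − 8), so p ≈ 100×(69 − 8)/(128 − 8) = 6100/120 = 50.83.
p = 51 reproduces all three channels after rounding.

51%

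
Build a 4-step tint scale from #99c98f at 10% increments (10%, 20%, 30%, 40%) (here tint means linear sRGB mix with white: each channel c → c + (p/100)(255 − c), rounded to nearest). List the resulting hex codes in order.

#a3ce9a, #add4a5, #b8d9b1, #c2dfbc

#99c98f is rgb(153, 201, 143).
10%: (153 + 10.2 = 163.2→163, 201 + 5.4 = 206.4→206, 143 + 11.2 = 154.2→154) → #a3ce9a
20%: (153 + 20.4 = 173.4→173, 201 + 10.8 = 211.8→212, 143 + 22.4 = 165.4→165) → #add4a5
30%: (153 + 30.6 = 183.6→184, 201 + 16.2 = 217.2→217, 143 + 33.6 = 176.6→177) → #b8d9b1
40%: (153 + 40.8 = 193.8→194, 201 + 21.6 = 222.6→223, 143 + 44.8 = 187.8→188) → #c2dfbc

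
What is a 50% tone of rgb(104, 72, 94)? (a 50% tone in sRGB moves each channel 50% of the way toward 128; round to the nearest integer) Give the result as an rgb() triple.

Lerp each channel 50% toward 128:
  R: 104 + 0.5×(128−104) = 104 + 12 = 116 → 116
  G: 72 + 0.5×(128−72) = 72 + 28 = 100 → 100
  B: 94 + 0.5×(128−94) = 94 + 17 = 111 → 111

rgb(116, 100, 111)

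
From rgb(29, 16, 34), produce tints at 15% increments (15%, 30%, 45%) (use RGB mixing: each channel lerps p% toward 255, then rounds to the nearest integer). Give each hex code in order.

15%: (29 + 33.9 = 62.9→63, 16 + 35.85 = 51.85→52, 34 + 33.15 = 67.15→67) → #3F3443
30%: (29 + 67.8 = 96.8→97, 16 + 71.7 = 87.7→88, 34 + 66.3 = 100.3→100) → #615864
45%: (29 + 101.7 = 130.7→131, 16 + 107.55 = 123.55→124, 34 + 99.45 = 133.45→133) → #837C85

#3F3443, #615864, #837C85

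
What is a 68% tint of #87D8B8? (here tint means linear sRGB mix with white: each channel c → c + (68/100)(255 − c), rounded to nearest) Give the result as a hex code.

#D9F3E8

#87D8B8 is rgb(135, 216, 184).
A 68% tint moves each channel 68% toward 255:
  R: 135 + 0.68×(255−135) = 135 + 81.6 = 216.6 → 217
  G: 216 + 26.52 = 242.52 → 243
  B: 184 + 0.68×(255−184) = 184 + 48.28 = 232.28 → 232
rgb(217, 243, 232) = #D9F3E8.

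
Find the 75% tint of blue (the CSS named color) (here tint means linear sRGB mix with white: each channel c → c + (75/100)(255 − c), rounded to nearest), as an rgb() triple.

CSS blue is rgb(0, 0, 255).
Per channel, c → c + 0.75(255 − c):
  R: 0 + 0.75×(255−0) = 0 + 191.25 = 191.25 → 191
  G: 0 + 0.75×(255−0) = 0 + 191.25 = 191.25 → 191
  B: 255 + 0.75×(255−255) = 255 + 0 = 255 → 255

rgb(191, 191, 255)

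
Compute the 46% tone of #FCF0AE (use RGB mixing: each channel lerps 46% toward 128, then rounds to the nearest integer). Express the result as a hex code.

#C3BC99

#FCF0AE is rgb(252, 240, 174).
Per channel, c → c + 0.46(128 − c):
  R: 252 − 57.04 = 194.96 → 195
  G: 240 + 0.46×(128−240) = 240 − 51.52 = 188.48 → 188
  B: 174 + 0.46×(128−174) = 174 − 21.16 = 152.84 → 153
rgb(195, 188, 153) = #C3BC99.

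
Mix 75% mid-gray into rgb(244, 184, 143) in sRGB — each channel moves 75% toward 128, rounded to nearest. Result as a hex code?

A 75% tone moves each channel 75% toward 128:
  R: 244 − 87 = 157 → 157
  G: 184 − 42 = 142 → 142
  B: 143 + 0.75×(128−143) = 143 − 11.25 = 131.75 → 132
rgb(157, 142, 132) = #9d8e84.

#9d8e84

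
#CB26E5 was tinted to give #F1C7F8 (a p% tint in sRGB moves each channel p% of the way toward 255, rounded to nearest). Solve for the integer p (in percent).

74%

#CB26E5 is rgb(203, 38, 229); #F1C7F8 is rgb(241, 199, 248).
On the G channel (widest range): 199 ≈ 38 + (p/100)(255 − 38), so p ≈ 100×(199 − 38)/(255 − 38) = 16100/217 = 74.19.
p = 74 reproduces all three channels after rounding.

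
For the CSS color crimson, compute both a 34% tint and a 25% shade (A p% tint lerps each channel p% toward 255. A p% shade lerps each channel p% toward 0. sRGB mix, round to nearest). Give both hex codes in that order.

CSS crimson is rgb(220, 20, 60).
34% tint:
  R: 220 + 0.34×(255−220) = 220 + 11.9 = 231.9 → 232
  G: 20 + 79.9 = 99.9 → 100
  B: 60 + 66.3 = 126.3 → 126
  → #E8647E
25% shade:
  R: 220 + 0.25×(0−220) = 220 − 55 = 165 → 165
  G: 20 − 5 = 15 → 15
  B: 60 + 0.25×(0−60) = 60 − 15 = 45 → 45
  → #A50F2D

#E8647E, #A50F2D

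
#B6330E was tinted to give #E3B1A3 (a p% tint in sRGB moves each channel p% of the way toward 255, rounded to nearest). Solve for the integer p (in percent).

#B6330E is rgb(182, 51, 14); #E3B1A3 is rgb(227, 177, 163).
On the B channel (widest range): 163 ≈ 14 + (p/100)(255 − 14), so p ≈ 100×(163 − 14)/(255 − 14) = 14900/241 = 61.83.
p = 62 reproduces all three channels after rounding.

62%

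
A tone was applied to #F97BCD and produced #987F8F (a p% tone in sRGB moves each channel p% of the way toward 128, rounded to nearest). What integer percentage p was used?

#F97BCD is rgb(249, 123, 205); #987F8F is rgb(152, 127, 143).
On the R channel (widest range): 152 ≈ 249 + (p/100)(128 − 249), so p ≈ 100×(152 − 249)/(128 − 249) = -9700/-121 = 80.17.
p = 80 reproduces all three channels after rounding.

80%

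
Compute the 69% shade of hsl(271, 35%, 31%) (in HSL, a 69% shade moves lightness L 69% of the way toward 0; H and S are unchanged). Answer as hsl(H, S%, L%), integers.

hsl(271, 35%, 10%)

L moves 69% from 31 toward 0: 31 − 21.39 = 9.61 → 10.
H and S are unchanged.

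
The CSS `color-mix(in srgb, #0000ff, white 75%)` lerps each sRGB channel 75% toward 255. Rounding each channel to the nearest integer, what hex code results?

#0000ff is rgb(0, 0, 255).
A 75% tint moves each channel 75% toward 255:
  R: 0 + 191.25 = 191.25 → 191
  G: 0 + 191.25 = 191.25 → 191
  B: 255 + 0 = 255 → 255
rgb(191, 191, 255) = #bfbfff.

#bfbfff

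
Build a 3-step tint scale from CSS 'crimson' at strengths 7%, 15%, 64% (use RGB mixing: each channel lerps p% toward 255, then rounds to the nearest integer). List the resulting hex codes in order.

CSS crimson is rgb(220, 20, 60).
7%: (220 + 2.45 = 222.45→222, 20 + 16.45 = 36.45→36, 60 + 13.65 = 73.65→74) → #DE244A
15%: (220 + 5.25 = 225.25→225, 20 + 35.25 = 55.25→55, 60 + 29.25 = 89.25→89) → #E13759
64%: (220 + 22.4 = 242.4→242, 20 + 150.4 = 170.4→170, 60 + 124.8 = 184.8→185) → #F2AAB9

#DE244A, #E13759, #F2AAB9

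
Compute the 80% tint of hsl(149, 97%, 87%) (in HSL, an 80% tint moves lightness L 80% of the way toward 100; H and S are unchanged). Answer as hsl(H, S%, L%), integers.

L moves 80% from 87 toward 100: 87 + 10.4 = 97.4 → 97.
H and S are unchanged.

hsl(149, 97%, 97%)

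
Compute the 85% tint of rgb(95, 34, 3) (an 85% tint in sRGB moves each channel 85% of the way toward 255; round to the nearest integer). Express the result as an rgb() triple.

Lerp each channel 85% toward 255:
  R: 95 + 0.85×(255−95) = 95 + 136 = 231 → 231
  G: 34 + 187.85 = 221.85 → 222
  B: 3 + 214.2 = 217.2 → 217

rgb(231, 222, 217)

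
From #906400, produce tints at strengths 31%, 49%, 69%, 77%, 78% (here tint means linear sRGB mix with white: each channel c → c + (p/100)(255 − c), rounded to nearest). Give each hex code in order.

#B2944F, #C6B07D, #DDCFB0, #E5DBC4, #E7DDC7

#906400 is rgb(144, 100, 0).
31%: (144 + 34.41 = 178.41→178, 100 + 48.05 = 148.05→148, 0 + 79.05 = 79.05→79) → #B2944F
49%: (144 + 54.39 = 198.39→198, 100 + 75.95 = 175.95→176, 0 + 124.95 = 124.95→125) → #C6B07D
69%: (144 + 76.59 = 220.59→221, 100 + 106.95 = 206.95→207, 0 + 175.95 = 175.95→176) → #DDCFB0
77%: (144 + 85.47 = 229.47→229, 100 + 119.35 = 219.35→219, 0 + 196.35 = 196.35→196) → #E5DBC4
78%: (144 + 86.58 = 230.58→231, 100 + 120.9 = 220.9→221, 0 + 198.9 = 198.9→199) → #E7DDC7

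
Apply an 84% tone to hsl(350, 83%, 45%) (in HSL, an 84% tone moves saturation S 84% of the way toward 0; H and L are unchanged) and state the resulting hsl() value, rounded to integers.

hsl(350, 13%, 45%)

S moves 84% from 83 toward 0: 83 − 69.72 = 13.28 → 13.
H and L are unchanged.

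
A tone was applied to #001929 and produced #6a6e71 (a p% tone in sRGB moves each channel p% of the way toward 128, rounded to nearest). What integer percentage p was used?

#001929 is rgb(0, 25, 41); #6a6e71 is rgb(106, 110, 113).
On the R channel (widest range): 106 ≈ 0 + (p/100)(128 − 0), so p ≈ 100×(106 − 0)/(128 − 0) = 10600/128 = 82.81.
p = 83 reproduces all three channels after rounding.

83%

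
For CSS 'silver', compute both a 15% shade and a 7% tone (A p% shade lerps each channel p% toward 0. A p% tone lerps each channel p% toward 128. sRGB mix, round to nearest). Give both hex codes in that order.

#A3A3A3, #BCBCBC

CSS silver is rgb(192, 192, 192).
15% shade:
  R: 192 + 0.15×(0−192) = 192 − 28.8 = 163.2 → 163
  G: 192 − 28.8 = 163.2 → 163
  B: 192 + 0.15×(0−192) = 192 − 28.8 = 163.2 → 163
  → #A3A3A3
7% tone:
  R: 192 + 0.07×(128−192) = 192 − 4.48 = 187.52 → 188
  G: 192 − 4.48 = 187.52 → 188
  B: 192 + 0.07×(128−192) = 192 − 4.48 = 187.52 → 188
  → #BCBCBC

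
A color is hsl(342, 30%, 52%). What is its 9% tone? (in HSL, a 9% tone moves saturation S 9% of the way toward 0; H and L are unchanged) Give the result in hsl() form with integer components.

hsl(342, 27%, 52%)

S moves 9% from 30 toward 0: 30 − 2.7 = 27.3 → 27.
H and L are unchanged.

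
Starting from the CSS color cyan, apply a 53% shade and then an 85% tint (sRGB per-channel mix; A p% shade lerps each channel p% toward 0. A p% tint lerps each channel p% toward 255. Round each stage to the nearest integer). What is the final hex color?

CSS cyan is rgb(0, 255, 255).
Per channel, c → c + 0.53(0 − c):
  R: 0 + 0 = 0 → 0
  G: 255 + 0.53×(0−255) = 255 − 135.15 = 119.85 → 120
  B: 255 + 0.53×(0−255) = 255 − 135.15 = 119.85 → 120
After the shade: rgb(0, 120, 120) = #007878.
Per channel, c → c + 0.85(255 − c):
  R: 0 + 0.85×(255−0) = 0 + 216.75 = 216.75 → 217
  G: 120 + 114.75 = 234.75 → 235
  B: 120 + 114.75 = 234.75 → 235
rgb(217, 235, 235) = #D9EBEB.

#D9EBEB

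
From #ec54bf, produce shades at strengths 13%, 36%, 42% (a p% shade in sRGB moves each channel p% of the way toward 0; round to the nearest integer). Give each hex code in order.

#ec54bf is rgb(236, 84, 191).
13%: (236 − 30.68 = 205.32→205, 84 − 10.92 = 73.08→73, 191 − 24.83 = 166.17→166) → #cd49a6
36%: (236 − 84.96 = 151.04→151, 84 − 30.24 = 53.76→54, 191 − 68.76 = 122.24→122) → #97367a
42%: (236 − 99.12 = 136.88→137, 84 − 35.28 = 48.72→49, 191 − 80.22 = 110.78→111) → #89316f

#cd49a6, #97367a, #89316f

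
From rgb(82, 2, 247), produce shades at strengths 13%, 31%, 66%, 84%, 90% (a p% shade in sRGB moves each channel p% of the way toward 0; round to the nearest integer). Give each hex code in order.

#4702D7, #3901AA, #1C0154, #0D0028, #080019

13%: (82 − 10.66 = 71.34→71, 2→2, 247 − 32.11 = 214.89→215) → #4702D7
31%: (82 − 25.42 = 56.58→57, 2 − 0.62 = 1.38→1, 247 − 76.57 = 170.43→170) → #3901AA
66%: (82 − 54.12 = 27.88→28, 2 − 1.32 = 0.68→1, 247 − 163.02 = 83.98→84) → #1C0154
84%: (82 − 68.88 = 13.12→13, 2 − 1.68 = 0.32→0, 247 − 207.48 = 39.52→40) → #0D0028
90%: (82 − 73.8 = 8.2→8, 2 − 1.8 = 0.2→0, 247 − 222.3 = 24.7→25) → #080019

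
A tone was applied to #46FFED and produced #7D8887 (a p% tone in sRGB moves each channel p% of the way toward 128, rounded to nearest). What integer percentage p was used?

94%

#46FFED is rgb(70, 255, 237); #7D8887 is rgb(125, 136, 135).
On the G channel (widest range): 136 ≈ 255 + (p/100)(128 − 255), so p ≈ 100×(136 − 255)/(128 − 255) = -11900/-127 = 93.70.
p = 94 reproduces all three channels after rounding.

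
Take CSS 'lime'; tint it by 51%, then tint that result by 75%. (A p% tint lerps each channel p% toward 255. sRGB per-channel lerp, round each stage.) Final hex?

#E0FFE0

CSS lime is rgb(0, 255, 0).
A 51% tint moves each channel 51% toward 255:
  R: 0 + 0.51×(255−0) = 0 + 130.05 = 130.05 → 130
  G: 255 + 0.51×(255−255) = 255 + 0 = 255 → 255
  B: 0 + 130.05 = 130.05 → 130
After the tint: rgb(130, 255, 130) = #82FF82.
A 75% tint moves each channel 75% toward 255:
  R: 130 + 93.75 = 223.75 → 224
  G: 255 + 0.75×(255−255) = 255 + 0 = 255 → 255
  B: 130 + 0.75×(255−130) = 130 + 93.75 = 223.75 → 224
rgb(224, 255, 224) = #E0FFE0.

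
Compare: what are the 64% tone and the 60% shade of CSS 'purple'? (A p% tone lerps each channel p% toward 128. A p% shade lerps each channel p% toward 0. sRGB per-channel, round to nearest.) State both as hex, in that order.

CSS purple is rgb(128, 0, 128).
64% tone:
  R: 128 + 0 = 128 → 128
  G: 0 + 0.64×(128−0) = 0 + 81.92 = 81.92 → 82
  B: 128 + 0 = 128 → 128
  → #805280
60% shade:
  R: 128 + 0.6×(0−128) = 128 − 76.8 = 51.2 → 51
  G: 0 + 0 = 0 → 0
  B: 128 − 76.8 = 51.2 → 51
  → #330033

#805280, #330033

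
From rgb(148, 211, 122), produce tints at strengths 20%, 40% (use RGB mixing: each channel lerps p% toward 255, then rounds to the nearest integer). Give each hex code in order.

#A9DC95, #BFE5AF

20%: (148 + 21.4 = 169.4→169, 211 + 8.8 = 219.8→220, 122 + 26.6 = 148.6→149) → #A9DC95
40%: (148 + 42.8 = 190.8→191, 211 + 17.6 = 228.6→229, 122 + 53.2 = 175.2→175) → #BFE5AF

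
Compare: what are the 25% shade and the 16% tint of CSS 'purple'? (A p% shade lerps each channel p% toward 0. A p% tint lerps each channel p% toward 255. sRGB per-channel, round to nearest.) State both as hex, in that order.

#600060, #942994

CSS purple is rgb(128, 0, 128).
25% shade:
  R: 128 − 32 = 96 → 96
  G: 0 + 0 = 0 → 0
  B: 128 + 0.25×(0−128) = 128 − 32 = 96 → 96
  → #600060
16% tint:
  R: 128 + 20.32 = 148.32 → 148
  G: 0 + 0.16×(255−0) = 0 + 40.8 = 40.8 → 41
  B: 128 + 0.16×(255−128) = 128 + 20.32 = 148.32 → 148
  → #942994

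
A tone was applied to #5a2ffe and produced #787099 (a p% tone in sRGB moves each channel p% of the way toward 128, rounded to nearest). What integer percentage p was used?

#5a2ffe is rgb(90, 47, 254); #787099 is rgb(120, 112, 153).
On the B channel (widest range): 153 ≈ 254 + (p/100)(128 − 254), so p ≈ 100×(153 − 254)/(128 − 254) = -10100/-126 = 80.16.
p = 80 reproduces all three channels after rounding.

80%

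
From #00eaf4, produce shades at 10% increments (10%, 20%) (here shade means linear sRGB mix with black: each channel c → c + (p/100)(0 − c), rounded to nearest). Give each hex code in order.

#00eaf4 is rgb(0, 234, 244).
10%: (0→0, 234 − 23.4 = 210.6→211, 244 − 24.4 = 219.6→220) → #00d3dc
20%: (0→0, 234 − 46.8 = 187.2→187, 244 − 48.8 = 195.2→195) → #00bbc3

#00d3dc, #00bbc3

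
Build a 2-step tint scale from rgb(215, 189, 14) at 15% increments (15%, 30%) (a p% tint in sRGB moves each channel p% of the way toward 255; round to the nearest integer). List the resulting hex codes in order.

#DDC732, #E3D156

15%: (215 + 6 = 221→221, 189 + 9.9 = 198.9→199, 14 + 36.15 = 50.15→50) → #DDC732
30%: (215 + 12 = 227→227, 189 + 19.8 = 208.8→209, 14 + 72.3 = 86.3→86) → #E3D156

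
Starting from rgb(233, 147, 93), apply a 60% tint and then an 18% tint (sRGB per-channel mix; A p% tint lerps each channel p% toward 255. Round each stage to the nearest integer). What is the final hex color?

A 60% tint moves each channel 60% toward 255:
  R: 233 + 0.6×(255−233) = 233 + 13.2 = 246.2 → 246
  G: 147 + 64.8 = 211.8 → 212
  B: 93 + 97.2 = 190.2 → 190
After the tint: rgb(246, 212, 190) = #F6D4BE.
An 18% tint moves each channel 18% toward 255:
  R: 246 + 1.62 = 247.62 → 248
  G: 212 + 0.18×(255−212) = 212 + 7.74 = 219.74 → 220
  B: 190 + 0.18×(255−190) = 190 + 11.7 = 201.7 → 202
rgb(248, 220, 202) = #F8DCCA.

#F8DCCA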